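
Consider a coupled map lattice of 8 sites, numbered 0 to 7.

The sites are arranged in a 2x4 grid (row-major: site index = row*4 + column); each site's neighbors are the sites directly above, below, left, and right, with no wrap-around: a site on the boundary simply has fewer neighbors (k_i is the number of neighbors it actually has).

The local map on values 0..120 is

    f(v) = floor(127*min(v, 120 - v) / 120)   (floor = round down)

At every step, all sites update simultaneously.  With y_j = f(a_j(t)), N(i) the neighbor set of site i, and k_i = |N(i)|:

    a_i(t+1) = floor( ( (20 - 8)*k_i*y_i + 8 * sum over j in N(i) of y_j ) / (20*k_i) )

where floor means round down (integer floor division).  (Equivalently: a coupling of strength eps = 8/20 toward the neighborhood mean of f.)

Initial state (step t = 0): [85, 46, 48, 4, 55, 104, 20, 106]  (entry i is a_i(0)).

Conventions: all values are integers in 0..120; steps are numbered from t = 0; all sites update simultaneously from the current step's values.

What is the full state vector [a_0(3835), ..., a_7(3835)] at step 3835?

Answer: [61, 61, 61, 61, 61, 61, 61, 61]
Key observation: The state at step 23, [61, 61, 61, 61, 61, 61, 61, 61], reappears at step 25: the system is in a cycle of period 2 from step 23 on.  Therefore the state at step 3835 equals the state at step 23 + ((3835 - 23) mod 2) = 23, which is [61, 61, 61, 61, 61, 61, 61, 61].

Derivation:
t=0: [85, 46, 48, 4, 55, 104, 20, 106]
t=1: [43, 42, 39, 15, 45, 26, 23, 13]
t=2: [45, 41, 35, 19, 42, 31, 25, 15]
t=3: [45, 41, 34, 22, 42, 34, 26, 18]
t=4: [45, 41, 33, 24, 42, 36, 28, 21]
t=5: [45, 41, 33, 26, 43, 38, 29, 24]
t=6: [45, 41, 33, 28, 44, 39, 31, 26]
t=7: [46, 42, 34, 29, 45, 40, 32, 28]
t=8: [47, 43, 35, 30, 46, 41, 33, 30]
t=9: [48, 44, 36, 32, 47, 42, 35, 31]
t=10: [49, 45, 38, 33, 48, 44, 37, 33]
t=11: [50, 46, 40, 35, 49, 45, 39, 35]
t=12: [51, 47, 42, 38, 50, 46, 41, 37]
t=13: [52, 48, 44, 40, 51, 48, 43, 40]
t=14: [53, 50, 45, 42, 52, 49, 45, 42]
t=15: [55, 51, 47, 44, 54, 51, 47, 44]
t=16: [56, 53, 49, 46, 56, 53, 49, 46]
t=17: [58, 55, 51, 48, 58, 55, 51, 48]
t=18: [60, 57, 53, 50, 60, 57, 53, 50]
t=19: [62, 59, 56, 52, 62, 59, 56, 52]
t=20: [61, 61, 58, 55, 61, 61, 58, 55]
t=21: [62, 61, 60, 58, 62, 61, 60, 58]
t=22: [61, 62, 62, 61, 61, 62, 62, 61]
t=23: [61, 61, 61, 61, 61, 61, 61, 61]
t=24: [62, 62, 62, 62, 62, 62, 62, 62]
t=25: [61, 61, 61, 61, 61, 61, 61, 61]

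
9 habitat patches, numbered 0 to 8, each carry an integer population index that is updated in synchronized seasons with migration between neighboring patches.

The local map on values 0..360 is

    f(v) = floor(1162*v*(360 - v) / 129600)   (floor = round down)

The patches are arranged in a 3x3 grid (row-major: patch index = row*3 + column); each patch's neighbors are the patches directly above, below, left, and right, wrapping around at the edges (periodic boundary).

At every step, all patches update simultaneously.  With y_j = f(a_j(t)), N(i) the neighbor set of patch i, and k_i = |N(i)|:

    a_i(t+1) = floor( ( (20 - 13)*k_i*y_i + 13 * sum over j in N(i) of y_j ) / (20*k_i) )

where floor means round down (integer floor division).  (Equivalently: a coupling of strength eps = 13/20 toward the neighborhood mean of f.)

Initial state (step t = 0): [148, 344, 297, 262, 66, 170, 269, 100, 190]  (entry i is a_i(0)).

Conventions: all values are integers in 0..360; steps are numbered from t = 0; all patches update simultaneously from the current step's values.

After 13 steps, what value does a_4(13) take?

Answer: a_4(13) = 182

Derivation:
t=0: [148, 344, 297, 262, 66, 170, 269, 100, 190]
t=1: [206, 155, 206, 236, 190, 240, 244, 200, 248]
t=2: [275, 285, 274, 267, 278, 266, 264, 274, 262]
t=3: [211, 202, 212, 218, 209, 219, 221, 212, 222]
t=4: [280, 282, 279, 277, 280, 277, 277, 279, 276]
t=5: [201, 199, 202, 204, 201, 204, 204, 202, 205]
t=6: [285, 286, 285, 285, 285, 285, 285, 285, 284]
t=7: [190, 190, 191, 191, 190, 191, 191, 191, 191]
t=8: [289, 289, 289, 289, 289, 289, 289, 289, 289]
t=9: [183, 183, 183, 183, 183, 183, 183, 183, 183]
t=10: [290, 290, 290, 290, 290, 290, 290, 290, 290]
t=11: [182, 182, 182, 182, 182, 182, 182, 182, 182]
t=12: [290, 290, 290, 290, 290, 290, 290, 290, 290]
t=13: [182, 182, 182, 182, 182, 182, 182, 182, 182]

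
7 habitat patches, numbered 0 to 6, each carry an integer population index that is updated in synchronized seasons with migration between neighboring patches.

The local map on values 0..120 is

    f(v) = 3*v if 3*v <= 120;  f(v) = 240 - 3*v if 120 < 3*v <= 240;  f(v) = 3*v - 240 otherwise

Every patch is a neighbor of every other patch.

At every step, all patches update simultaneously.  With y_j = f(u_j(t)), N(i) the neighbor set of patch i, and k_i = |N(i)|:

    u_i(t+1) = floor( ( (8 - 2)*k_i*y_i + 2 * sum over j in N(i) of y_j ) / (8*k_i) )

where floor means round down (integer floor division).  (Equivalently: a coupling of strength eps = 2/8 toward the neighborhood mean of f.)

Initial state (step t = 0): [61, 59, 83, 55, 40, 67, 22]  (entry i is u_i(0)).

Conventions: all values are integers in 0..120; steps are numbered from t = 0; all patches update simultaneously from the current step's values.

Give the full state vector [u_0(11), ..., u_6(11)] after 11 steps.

Answer: [53, 66, 41, 58, 53, 26, 75]

Derivation:
t=0: [61, 59, 83, 55, 40, 67, 22]
t=1: [58, 62, 24, 71, 102, 45, 64]
t=2: [65, 56, 69, 37, 65, 92, 52]
t=3: [49, 68, 41, 96, 49, 43, 77]
t=4: [87, 46, 104, 55, 87, 99, 27]
t=5: [32, 90, 68, 71, 32, 58, 75]
t=6: [83, 36, 40, 34, 83, 62, 25]
t=7: [26, 96, 104, 92, 26, 58, 73]
t=8: [71, 50, 67, 42, 71, 63, 31]
t=9: [37, 82, 46, 99, 37, 54, 84]
t=10: [98, 24, 92, 60, 98, 75, 28]
t=11: [53, 66, 41, 58, 53, 26, 75]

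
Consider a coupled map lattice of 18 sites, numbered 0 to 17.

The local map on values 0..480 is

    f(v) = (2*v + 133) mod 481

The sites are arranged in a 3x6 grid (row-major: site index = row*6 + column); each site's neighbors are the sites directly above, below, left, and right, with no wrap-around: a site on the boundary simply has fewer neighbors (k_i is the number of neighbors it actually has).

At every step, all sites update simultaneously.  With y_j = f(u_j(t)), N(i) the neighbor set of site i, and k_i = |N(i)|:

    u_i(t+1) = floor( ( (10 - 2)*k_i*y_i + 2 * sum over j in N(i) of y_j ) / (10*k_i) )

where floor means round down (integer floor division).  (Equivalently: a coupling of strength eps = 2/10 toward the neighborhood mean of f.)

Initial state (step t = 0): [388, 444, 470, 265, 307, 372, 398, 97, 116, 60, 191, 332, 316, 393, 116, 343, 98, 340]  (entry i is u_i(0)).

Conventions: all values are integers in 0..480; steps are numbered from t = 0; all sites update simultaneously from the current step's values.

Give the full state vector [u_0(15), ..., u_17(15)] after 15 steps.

Answer: [115, 351, 366, 259, 297, 287, 218, 143, 435, 441, 343, 415, 360, 272, 186, 390, 271, 289]

Derivation:
t=0: [388, 444, 470, 265, 307, 372, 398, 97, 116, 60, 191, 332, 316, 393, 116, 343, 98, 340]
t=1: [393, 104, 129, 187, 253, 375, 427, 327, 344, 248, 85, 303, 315, 415, 368, 333, 310, 330]
t=2: [387, 348, 359, 67, 175, 363, 88, 280, 333, 167, 284, 274, 228, 65, 354, 308, 279, 302]
t=3: [406, 345, 358, 269, 59, 322, 296, 231, 324, 427, 219, 216, 143, 255, 344, 283, 217, 245]
t=4: [429, 336, 349, 194, 239, 270, 261, 143, 282, 59, 94, 102, 375, 187, 317, 204, 98, 130]
t=5: [73, 312, 318, 80, 140, 200, 195, 372, 238, 232, 309, 330, 341, 94, 248, 105, 314, 381]
t=6: [255, 285, 276, 288, 371, 114, 100, 355, 149, 144, 272, 298, 303, 315, 171, 310, 292, 390]
t=7: [185, 226, 221, 250, 367, 353, 318, 353, 417, 393, 221, 264, 267, 298, 445, 293, 248, 394]
t=8: [56, 114, 92, 182, 349, 343, 268, 318, 51, 374, 132, 203, 202, 238, 81, 233, 169, 384]
t=9: [250, 345, 294, 83, 330, 311, 189, 276, 253, 358, 381, 123, 76, 145, 268, 172, 439, 388]
t=10: [158, 313, 245, 300, 315, 288, 66, 210, 176, 361, 386, 377, 273, 383, 220, 421, 127, 385]
t=11: [413, 266, 149, 254, 285, 251, 259, 105, 37, 333, 411, 396, 226, 358, 102, 67, 366, 416]
t=12: [417, 230, 381, 192, 230, 189, 197, 320, 237, 309, 447, 397, 137, 346, 325, 282, 356, 85]
t=13: [19, 137, 349, 81, 98, 79, 83, 265, 164, 238, 111, 383, 364, 341, 287, 235, 330, 323]
t=14: [207, 372, 357, 289, 325, 307, 288, 220, 413, 164, 343, 397, 367, 319, 241, 142, 301, 311]
t=15: [115, 351, 366, 259, 297, 287, 218, 143, 435, 441, 343, 415, 360, 272, 186, 390, 271, 289]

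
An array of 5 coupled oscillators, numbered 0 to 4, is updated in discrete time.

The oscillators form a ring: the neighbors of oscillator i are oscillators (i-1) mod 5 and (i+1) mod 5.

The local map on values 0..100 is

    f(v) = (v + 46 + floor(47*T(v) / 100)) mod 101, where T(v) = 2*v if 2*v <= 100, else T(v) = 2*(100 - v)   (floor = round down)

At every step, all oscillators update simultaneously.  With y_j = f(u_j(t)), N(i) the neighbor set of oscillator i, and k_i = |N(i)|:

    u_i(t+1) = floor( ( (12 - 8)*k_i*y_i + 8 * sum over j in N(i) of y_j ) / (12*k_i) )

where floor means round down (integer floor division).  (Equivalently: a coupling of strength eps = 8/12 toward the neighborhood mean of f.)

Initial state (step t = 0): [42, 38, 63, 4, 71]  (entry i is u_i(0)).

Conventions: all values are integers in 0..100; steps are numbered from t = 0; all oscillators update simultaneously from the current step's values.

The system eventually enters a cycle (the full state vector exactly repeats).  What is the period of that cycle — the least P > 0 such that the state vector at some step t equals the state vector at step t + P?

Answer: 7
Key observation: The state at step 16, [44, 44, 44, 44, 44], reappears at step 23 — and no state repeats earlier — so the cycle the system enters has period 7.

Derivation:
t=0: [42, 38, 63, 4, 71]
t=1: [29, 28, 37, 46, 40]
t=2: [41, 39, 50, 24, 19]
t=3: [42, 28, 51, 72, 66]
t=4: [56, 56, 61, 42, 37]
t=5: [33, 42, 36, 28, 28]
t=6: [45, 16, 46, 71, 69]
t=7: [50, 47, 51, 40, 39]
t=8: [32, 40, 33, 28, 28]
t=9: [43, 12, 43, 69, 69]
t=10: [46, 41, 46, 38, 38]
t=11: [25, 30, 25, 23, 23]
t=12: [62, 63, 62, 91, 91]
t=13: [42, 42, 42, 43, 43]
t=14: [26, 26, 26, 27, 27]
t=15: [96, 96, 96, 97, 97]
t=16: [44, 44, 44, 44, 44]
t=17: [30, 30, 30, 30, 30]
t=18: [3, 3, 3, 3, 3]
t=19: [51, 51, 51, 51, 51]
t=20: [42, 42, 42, 42, 42]
t=21: [26, 26, 26, 26, 26]
t=22: [96, 96, 96, 96, 96]
t=23: [44, 44, 44, 44, 44]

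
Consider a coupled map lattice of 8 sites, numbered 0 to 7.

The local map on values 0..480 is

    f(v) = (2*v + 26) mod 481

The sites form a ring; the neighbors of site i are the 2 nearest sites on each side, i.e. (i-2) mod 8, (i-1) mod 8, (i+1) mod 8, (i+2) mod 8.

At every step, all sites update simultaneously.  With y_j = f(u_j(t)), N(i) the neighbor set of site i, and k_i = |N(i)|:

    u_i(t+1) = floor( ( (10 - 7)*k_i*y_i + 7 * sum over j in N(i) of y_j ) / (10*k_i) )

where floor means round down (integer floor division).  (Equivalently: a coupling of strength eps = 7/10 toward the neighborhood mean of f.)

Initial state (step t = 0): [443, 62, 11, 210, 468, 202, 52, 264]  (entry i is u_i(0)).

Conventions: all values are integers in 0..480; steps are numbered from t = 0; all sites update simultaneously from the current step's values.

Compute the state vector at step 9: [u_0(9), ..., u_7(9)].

Answer: [154, 139, 209, 227, 275, 235, 220, 147]

Derivation:
t=0: [443, 62, 11, 210, 468, 202, 52, 264]
t=1: [199, 219, 194, 243, 184, 242, 202, 221]
t=2: [438, 373, 353, 236, 276, 240, 359, 376]
t=3: [319, 259, 219, 121, 126, 125, 225, 264]
t=4: [243, 191, 277, 269, 343, 274, 284, 196]
t=5: [190, 232, 161, 170, 137, 175, 169, 238]
t=6: [251, 202, 293, 290, 344, 296, 302, 208]
t=7: [215, 259, 185, 200, 164, 207, 195, 266]
t=8: [303, 256, 346, 347, 399, 354, 357, 263]
t=9: [154, 139, 209, 227, 275, 235, 220, 147]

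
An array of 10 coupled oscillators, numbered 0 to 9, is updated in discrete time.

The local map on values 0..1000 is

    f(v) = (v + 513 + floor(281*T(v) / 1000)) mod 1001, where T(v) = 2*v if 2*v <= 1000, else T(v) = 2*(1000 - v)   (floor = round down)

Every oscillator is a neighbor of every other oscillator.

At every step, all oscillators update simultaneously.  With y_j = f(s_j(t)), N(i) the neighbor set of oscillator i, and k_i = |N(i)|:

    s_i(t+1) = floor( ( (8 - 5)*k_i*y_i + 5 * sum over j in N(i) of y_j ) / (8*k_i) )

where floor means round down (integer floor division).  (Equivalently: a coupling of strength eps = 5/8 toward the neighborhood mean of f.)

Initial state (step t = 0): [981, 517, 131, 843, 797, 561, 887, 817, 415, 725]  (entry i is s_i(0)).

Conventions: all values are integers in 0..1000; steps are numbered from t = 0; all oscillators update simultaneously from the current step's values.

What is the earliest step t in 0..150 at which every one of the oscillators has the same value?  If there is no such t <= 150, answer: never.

Simulating step by step:
t=0: [981, 517, 131, 843, 797, 561, 887, 817, 415, 725]  (not all equal)
t=1: [441, 379, 507, 423, 417, 385, 429, 419, 337, 407]  (not all equal)
t=2: [170, 141, 200, 162, 159, 144, 165, 160, 121, 154]  (not all equal)
t=3: [764, 750, 778, 760, 759, 752, 762, 759, 741, 756]  (not all equal)
t=4: [406, 404, 408, 405, 405, 404, 405, 405, 403, 405]  (not all equal)
t=5: [144, 143, 145, 144, 144, 143, 144, 144, 143, 144]  (not all equal)
t=6: [736, 736, 737, 736, 736, 736, 736, 736, 736, 736]  (not all equal)
t=7: [396, 396, 396, 396, 396, 396, 396, 396, 396, 396]  (all equal)

Answer: 7
Key observation: Synchronization is absorbing here: once all oscillators are equal they stay equal, and step 7 is the first all-equal step.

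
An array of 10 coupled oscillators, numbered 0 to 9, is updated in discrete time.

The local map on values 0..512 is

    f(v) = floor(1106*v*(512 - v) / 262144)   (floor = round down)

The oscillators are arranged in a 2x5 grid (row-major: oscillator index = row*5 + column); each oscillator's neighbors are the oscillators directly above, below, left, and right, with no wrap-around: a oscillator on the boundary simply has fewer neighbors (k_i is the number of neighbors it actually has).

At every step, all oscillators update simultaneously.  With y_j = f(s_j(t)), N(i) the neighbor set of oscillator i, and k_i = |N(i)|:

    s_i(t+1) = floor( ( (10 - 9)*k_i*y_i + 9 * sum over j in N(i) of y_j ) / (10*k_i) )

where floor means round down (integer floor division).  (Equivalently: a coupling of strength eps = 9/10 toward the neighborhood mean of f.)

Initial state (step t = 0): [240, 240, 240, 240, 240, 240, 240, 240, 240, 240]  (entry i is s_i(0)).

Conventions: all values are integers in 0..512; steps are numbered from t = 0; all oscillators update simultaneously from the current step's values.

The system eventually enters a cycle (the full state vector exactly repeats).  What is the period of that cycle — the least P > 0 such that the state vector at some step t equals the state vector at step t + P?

Answer: 2
Key observation: The state at step 1, [275, 275, 275, 275, 275, 275, 275, 275, 275, 275], reappears at step 3 — and no state repeats earlier — so the cycle the system enters has period 2.

Derivation:
t=0: [240, 240, 240, 240, 240, 240, 240, 240, 240, 240]
t=1: [275, 275, 275, 275, 275, 275, 275, 275, 275, 275]
t=2: [274, 274, 274, 274, 274, 274, 274, 274, 274, 274]
t=3: [275, 275, 275, 275, 275, 275, 275, 275, 275, 275]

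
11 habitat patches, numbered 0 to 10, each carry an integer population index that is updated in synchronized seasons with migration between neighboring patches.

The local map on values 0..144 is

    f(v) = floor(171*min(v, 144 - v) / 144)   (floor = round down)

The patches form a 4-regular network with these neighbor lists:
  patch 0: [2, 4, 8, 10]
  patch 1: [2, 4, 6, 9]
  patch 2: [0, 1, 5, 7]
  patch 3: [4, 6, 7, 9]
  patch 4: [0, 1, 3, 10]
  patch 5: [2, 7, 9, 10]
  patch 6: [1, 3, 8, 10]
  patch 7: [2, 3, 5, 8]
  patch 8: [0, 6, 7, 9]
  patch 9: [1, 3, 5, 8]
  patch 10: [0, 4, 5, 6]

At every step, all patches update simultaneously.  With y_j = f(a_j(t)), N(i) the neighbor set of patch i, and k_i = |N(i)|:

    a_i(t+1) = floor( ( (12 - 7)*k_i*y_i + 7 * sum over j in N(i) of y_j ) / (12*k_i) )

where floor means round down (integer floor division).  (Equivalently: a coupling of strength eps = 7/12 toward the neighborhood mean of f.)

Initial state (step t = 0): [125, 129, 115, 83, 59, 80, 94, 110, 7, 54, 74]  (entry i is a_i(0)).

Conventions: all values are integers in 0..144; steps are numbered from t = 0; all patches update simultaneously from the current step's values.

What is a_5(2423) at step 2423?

Answer: a_5(2423) = 77
Key observation: The state at step 8, [78, 78, 78, 78, 79, 78, 78, 78, 78, 78, 79], reappears at step 10: the system is in a cycle of period 2 from step 8 on.  Therefore the state at step 2423 equals the state at step 8 + ((2423 - 8) mod 2) = 9, which is [77, 77, 78, 77, 77, 77, 77, 78, 78, 78, 77].

Derivation:
t=0: [125, 129, 115, 83, 59, 80, 94, 110, 7, 54, 74]
t=1: [37, 40, 36, 63, 57, 63, 50, 44, 30, 51, 67]
t=2: [50, 52, 49, 65, 63, 64, 58, 54, 45, 58, 68]
t=3: [63, 64, 62, 72, 71, 71, 67, 65, 59, 67, 73]
t=4: [76, 77, 75, 81, 81, 80, 78, 77, 74, 78, 81]
t=5: [78, 78, 79, 75, 75, 77, 77, 78, 80, 78, 75]
t=6: [78, 78, 77, 79, 80, 78, 79, 78, 77, 78, 79]
t=7: [77, 77, 78, 77, 76, 78, 77, 78, 78, 78, 77]
t=8: [78, 78, 78, 78, 79, 78, 78, 78, 78, 78, 79]
t=9: [77, 77, 78, 77, 77, 77, 77, 78, 78, 78, 77]
t=10: [78, 78, 78, 78, 79, 78, 78, 78, 78, 78, 79]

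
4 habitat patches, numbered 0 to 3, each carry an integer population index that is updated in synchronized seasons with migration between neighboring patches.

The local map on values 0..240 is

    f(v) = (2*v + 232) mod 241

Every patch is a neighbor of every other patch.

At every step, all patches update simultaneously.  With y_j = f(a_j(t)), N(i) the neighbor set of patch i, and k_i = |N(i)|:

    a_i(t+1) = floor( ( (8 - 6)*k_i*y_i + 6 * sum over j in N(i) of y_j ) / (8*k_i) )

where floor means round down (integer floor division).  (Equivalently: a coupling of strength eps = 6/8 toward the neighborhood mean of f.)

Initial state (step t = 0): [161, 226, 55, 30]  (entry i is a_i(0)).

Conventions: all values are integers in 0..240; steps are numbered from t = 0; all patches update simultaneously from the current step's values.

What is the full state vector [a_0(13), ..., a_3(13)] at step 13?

Simulating step by step:
t=0: [161, 226, 55, 30]
t=1: [106, 106, 106, 106]
t=2: [203, 203, 203, 203]
t=3: [156, 156, 156, 156]
t=4: [62, 62, 62, 62]
t=5: [115, 115, 115, 115]
t=6: [221, 221, 221, 221]
t=7: [192, 192, 192, 192]
t=8: [134, 134, 134, 134]
t=9: [18, 18, 18, 18]
t=10: [27, 27, 27, 27]
t=11: [45, 45, 45, 45]
t=12: [81, 81, 81, 81]
t=13: [153, 153, 153, 153]

Answer: [153, 153, 153, 153]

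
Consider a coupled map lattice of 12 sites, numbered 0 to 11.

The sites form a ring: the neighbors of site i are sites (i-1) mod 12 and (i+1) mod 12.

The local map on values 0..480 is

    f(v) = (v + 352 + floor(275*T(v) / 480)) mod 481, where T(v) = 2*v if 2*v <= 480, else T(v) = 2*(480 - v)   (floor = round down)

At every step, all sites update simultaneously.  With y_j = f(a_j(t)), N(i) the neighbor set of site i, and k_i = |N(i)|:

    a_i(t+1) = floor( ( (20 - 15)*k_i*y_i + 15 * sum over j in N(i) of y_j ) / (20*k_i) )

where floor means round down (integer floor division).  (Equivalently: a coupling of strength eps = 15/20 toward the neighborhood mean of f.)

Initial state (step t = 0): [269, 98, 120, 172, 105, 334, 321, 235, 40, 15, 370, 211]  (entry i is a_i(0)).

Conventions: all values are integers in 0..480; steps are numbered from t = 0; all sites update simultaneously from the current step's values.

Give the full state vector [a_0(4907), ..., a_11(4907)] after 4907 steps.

Simulating step by step:
t=0: [269, 98, 120, 172, 105, 334, 321, 235, 40, 15, 370, 211]
t=1: [246, 211, 152, 144, 253, 269, 373, 397, 393, 397, 356, 361]
t=2: [355, 299, 237, 262, 306, 376, 370, 364, 363, 365, 366, 374]
t=3: [370, 374, 379, 378, 374, 370, 366, 367, 367, 367, 366, 367]
t=4: [366, 366, 365, 365, 366, 366, 367, 367, 367, 367, 367, 367]
t=5: [367, 367, 367, 367, 367, 367, 367, 367, 367, 367, 367, 367]
t=6: [367, 367, 367, 367, 367, 367, 367, 367, 367, 367, 367, 367]

Answer: [367, 367, 367, 367, 367, 367, 367, 367, 367, 367, 367, 367]
Key observation: The state at step 5, [367, 367, 367, 367, 367, 367, 367, 367, 367, 367, 367, 367], reappears at step 6: the system is in a cycle of period 1 from step 5 on.  Therefore the state at step 4907 equals the state at step 5 + ((4907 - 5) mod 1) = 5, which is [367, 367, 367, 367, 367, 367, 367, 367, 367, 367, 367, 367].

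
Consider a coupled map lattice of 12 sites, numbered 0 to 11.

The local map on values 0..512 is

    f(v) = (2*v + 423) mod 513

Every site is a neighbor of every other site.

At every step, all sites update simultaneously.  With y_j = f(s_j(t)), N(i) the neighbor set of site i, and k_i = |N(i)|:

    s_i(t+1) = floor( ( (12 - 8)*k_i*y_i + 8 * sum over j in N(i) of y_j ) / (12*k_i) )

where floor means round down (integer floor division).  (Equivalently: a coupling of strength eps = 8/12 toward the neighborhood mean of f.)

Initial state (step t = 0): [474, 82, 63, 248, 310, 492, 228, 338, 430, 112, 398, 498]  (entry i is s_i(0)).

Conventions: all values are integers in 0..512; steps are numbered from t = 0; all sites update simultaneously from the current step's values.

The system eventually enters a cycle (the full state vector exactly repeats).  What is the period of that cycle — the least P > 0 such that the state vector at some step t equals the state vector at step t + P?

Answer: 18
Key observation: The state at step 8, [47, 46, 46, 47, 46, 47, 47, 46, 47, 47, 47, 47], reappears at step 26 — and no state repeats earlier — so the cycle the system enters has period 18.

Derivation:
t=0: [474, 82, 63, 248, 310, 492, 228, 338, 430, 112, 398, 498]
t=1: [256, 182, 171, 272, 166, 266, 261, 182, 232, 198, 214, 269]
t=2: [373, 332, 326, 381, 324, 378, 375, 332, 360, 341, 350, 380]
t=3: [115, 93, 90, 120, 89, 118, 116, 93, 108, 98, 103, 119]
t=4: [125, 113, 112, 128, 111, 127, 126, 113, 121, 116, 119, 127]
t=5: [152, 145, 145, 154, 144, 153, 153, 145, 150, 147, 149, 153]
t=6: [209, 206, 206, 210, 205, 210, 210, 206, 208, 207, 208, 210]
t=7: [326, 324, 324, 326, 324, 326, 326, 324, 325, 325, 325, 326]
t=8: [47, 46, 46, 47, 46, 47, 47, 46, 47, 47, 47, 47]
t=9: [3, 2, 2, 3, 2, 3, 3, 2, 3, 3, 3, 3]
t=10: [428, 427, 427, 428, 427, 428, 428, 427, 428, 428, 428, 428]
t=11: [252, 251, 251, 252, 251, 252, 252, 251, 252, 252, 252, 252]
t=12: [413, 412, 412, 413, 412, 413, 413, 412, 413, 413, 413, 413]
t=13: [222, 221, 221, 222, 221, 222, 222, 221, 222, 222, 222, 222]
t=14: [353, 352, 352, 353, 352, 353, 353, 352, 353, 353, 353, 353]
t=15: [102, 101, 101, 102, 101, 102, 102, 101, 102, 102, 102, 102]
t=16: [113, 112, 112, 113, 112, 113, 113, 112, 113, 113, 113, 113]
t=17: [135, 134, 134, 135, 134, 135, 135, 134, 135, 135, 135, 135]
t=18: [179, 178, 178, 179, 178, 179, 179, 178, 179, 179, 179, 179]
t=19: [267, 266, 266, 267, 266, 267, 267, 266, 267, 267, 267, 267]
t=20: [443, 442, 442, 443, 442, 443, 443, 442, 443, 443, 443, 443]
t=21: [282, 281, 281, 282, 281, 282, 282, 281, 282, 282, 282, 282]
t=22: [473, 472, 472, 473, 472, 473, 473, 472, 473, 473, 473, 473]
t=23: [342, 341, 341, 342, 341, 342, 342, 341, 342, 342, 342, 342]
t=24: [80, 79, 79, 80, 79, 80, 80, 79, 80, 80, 80, 80]
t=25: [69, 68, 68, 69, 68, 69, 69, 68, 69, 69, 69, 69]
t=26: [47, 46, 46, 47, 46, 47, 47, 46, 47, 47, 47, 47]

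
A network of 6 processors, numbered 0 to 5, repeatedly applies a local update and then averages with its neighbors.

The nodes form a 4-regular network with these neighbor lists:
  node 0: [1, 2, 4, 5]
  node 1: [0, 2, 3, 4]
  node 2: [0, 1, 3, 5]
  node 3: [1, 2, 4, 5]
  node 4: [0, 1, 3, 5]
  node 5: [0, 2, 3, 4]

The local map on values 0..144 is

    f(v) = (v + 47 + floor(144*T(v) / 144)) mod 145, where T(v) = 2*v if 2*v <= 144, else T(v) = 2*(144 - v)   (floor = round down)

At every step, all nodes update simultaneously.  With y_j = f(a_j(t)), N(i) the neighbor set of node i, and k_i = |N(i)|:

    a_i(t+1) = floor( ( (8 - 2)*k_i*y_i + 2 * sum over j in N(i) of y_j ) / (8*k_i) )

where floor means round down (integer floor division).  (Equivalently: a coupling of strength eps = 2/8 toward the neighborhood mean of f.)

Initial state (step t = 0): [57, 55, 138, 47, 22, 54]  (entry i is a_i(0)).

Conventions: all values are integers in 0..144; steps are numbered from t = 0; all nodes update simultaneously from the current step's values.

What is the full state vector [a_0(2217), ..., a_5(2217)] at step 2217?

Simulating step by step:
t=0: [57, 55, 138, 47, 22, 54]
t=1: [73, 67, 54, 50, 100, 65]
t=2: [109, 97, 71, 61, 90, 92]
t=3: [86, 93, 108, 89, 97, 97]
t=4: [100, 96, 86, 98, 94, 93]
t=5: [91, 94, 101, 93, 95, 96]
t=6: [97, 95, 90, 96, 95, 94]
t=7: [93, 95, 98, 94, 94, 95]
t=8: [96, 95, 92, 95, 95, 95]
t=9: [94, 95, 97, 95, 94, 95]
t=10: [95, 95, 93, 94, 95, 95]
t=11: [95, 95, 96, 95, 95, 95]
t=12: [94, 94, 94, 94, 95, 94]
t=13: [95, 95, 96, 95, 95, 95]

Answer: [95, 95, 96, 95, 95, 95]
Key observation: The state at step 11, [95, 95, 96, 95, 95, 95], reappears at step 13: the system is in a cycle of period 2 from step 11 on.  Therefore the state at step 2217 equals the state at step 11 + ((2217 - 11) mod 2) = 11, which is [95, 95, 96, 95, 95, 95].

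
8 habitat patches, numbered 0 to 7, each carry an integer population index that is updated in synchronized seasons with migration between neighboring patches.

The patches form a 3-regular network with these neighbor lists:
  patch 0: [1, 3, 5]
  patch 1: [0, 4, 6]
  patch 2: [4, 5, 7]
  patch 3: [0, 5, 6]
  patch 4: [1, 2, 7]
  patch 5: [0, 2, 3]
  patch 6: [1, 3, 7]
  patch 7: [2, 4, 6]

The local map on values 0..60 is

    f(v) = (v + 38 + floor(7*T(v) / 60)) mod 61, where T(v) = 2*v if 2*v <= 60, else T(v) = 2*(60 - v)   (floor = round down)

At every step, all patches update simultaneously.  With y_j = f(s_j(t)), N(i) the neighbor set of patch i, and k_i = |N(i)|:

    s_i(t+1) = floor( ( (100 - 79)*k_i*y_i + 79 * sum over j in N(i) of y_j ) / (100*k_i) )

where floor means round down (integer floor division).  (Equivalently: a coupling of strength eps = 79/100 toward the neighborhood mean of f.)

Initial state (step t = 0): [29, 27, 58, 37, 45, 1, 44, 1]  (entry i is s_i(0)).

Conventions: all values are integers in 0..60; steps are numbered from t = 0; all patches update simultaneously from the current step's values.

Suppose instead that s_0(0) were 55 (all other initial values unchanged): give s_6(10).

Simulating step by step:
t=0: [55, 27, 58, 37, 45, 1, 44, 1]
t=1: [24, 23, 34, 29, 27, 31, 22, 30]
t=2: [9, 6, 13, 8, 11, 12, 9, 11]
t=3: [48, 48, 51, 49, 50, 50, 47, 51]
t=4: [27, 27, 29, 27, 29, 28, 28, 28]
t=5: [10, 10, 11, 10, 11, 10, 10, 11]
t=6: [50, 50, 50, 50, 50, 50, 50, 50]
t=7: [29, 29, 29, 29, 29, 29, 29, 29]
t=8: [12, 12, 12, 12, 12, 12, 12, 12]
t=9: [52, 52, 52, 52, 52, 52, 52, 52]
t=10: [30, 30, 30, 30, 30, 30, 30, 30]

Answer: s_6(10) = 30
Key observation: This trace re-runs the system from the modified initial state.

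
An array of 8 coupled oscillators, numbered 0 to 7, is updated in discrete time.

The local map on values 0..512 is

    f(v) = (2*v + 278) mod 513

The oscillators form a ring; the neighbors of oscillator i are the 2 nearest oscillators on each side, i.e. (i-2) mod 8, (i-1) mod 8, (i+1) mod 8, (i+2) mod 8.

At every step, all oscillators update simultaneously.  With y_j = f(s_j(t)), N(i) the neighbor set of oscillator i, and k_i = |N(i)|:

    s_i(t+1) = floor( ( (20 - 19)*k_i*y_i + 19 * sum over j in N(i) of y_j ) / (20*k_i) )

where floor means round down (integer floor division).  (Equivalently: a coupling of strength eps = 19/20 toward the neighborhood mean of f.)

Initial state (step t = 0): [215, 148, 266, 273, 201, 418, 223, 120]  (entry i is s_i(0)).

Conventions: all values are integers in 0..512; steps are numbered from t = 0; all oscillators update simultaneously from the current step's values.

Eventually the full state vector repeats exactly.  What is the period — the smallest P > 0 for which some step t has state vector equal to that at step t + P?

Answer: 18
Key observation: The state at step 42, [29, 29, 26, 26, 29, 29, 26, 26], reappears at step 60 — and no state repeats earlier — so the cycle the system enters has period 18.

Derivation:
t=0: [215, 148, 266, 273, 201, 418, 223, 120]
t=1: [146, 194, 189, 161, 223, 169, 118, 132]
t=2: [80, 82, 127, 149, 89, 83, 95, 76]
t=3: [344, 247, 333, 326, 258, 358, 443, 447]
t=4: [253, 356, 356, 365, 362, 257, 330, 323]
t=5: [438, 416, 435, 433, 422, 446, 365, 365]
t=6: [290, 209, 107, 111, 213, 293, 229, 226]
t=7: [282, 378, 314, 314, 381, 286, 273, 272]
t=8: [258, 338, 196, 198, 341, 260, 250, 249]
t=9: [281, 226, 323, 323, 228, 284, 316, 315]
t=10: [353, 377, 299, 301, 379, 354, 322, 322]
t=11: [305, 382, 220, 220, 383, 307, 344, 343]
t=12: [285, 294, 156, 157, 295, 286, 313, 313]
t=13: [304, 227, 270, 270, 227, 305, 356, 355]
t=14: [369, 357, 280, 280, 358, 369, 366, 366]
t=15: [452, 415, 440, 440, 415, 452, 496, 495]
t=16: [174, 161, 113, 113, 161, 174, 163, 163]
t=17: [189, 292, 213, 213, 292, 189, 100, 100]
t=18: [362, 255, 254, 254, 255, 362, 288, 288]
t=19: [316, 340, 325, 325, 340, 316, 395, 395]
t=20: [244, 323, 424, 424, 323, 244, 306, 306]
t=21: [313, 217, 284, 284, 217, 313, 326, 326]
t=22: [343, 360, 283, 283, 360, 343, 352, 352]
t=23: [439, 399, 432, 432, 399, 439, 464, 464]
t=24: [131, 131, 87, 87, 131, 131, 125, 125]
t=25: [122, 226, 149, 149, 226, 122, 23, 23]
t=26: [220, 119, 123, 123, 119, 220, 148, 148]
t=27: [42, 68, 53, 53, 68, 42, 115, 115]
t=28: [448, 409, 393, 393, 409, 448, 416, 416]
t=29: [72, 76, 79, 79, 76, 72, 111, 111]
t=30: [464, 447, 429, 429, 447, 464, 446, 446]
t=31: [138, 136, 143, 143, 136, 138, 161, 161]
t=32: [64, 56, 41, 41, 56, 64, 53, 53]
t=33: [380, 378, 385, 385, 378, 380, 395, 395]
t=34: [27, 23, 12, 12, 23, 27, 19, 19]
t=35: [315, 313, 319, 319, 313, 315, 325, 325]
t=36: [405, 403, 395, 395, 403, 405, 399, 399]
t=37: [50, 49, 54, 54, 49, 50, 57, 57]
t=38: [386, 385, 379, 379, 385, 386, 381, 381]
t=39: [15, 14, 19, 19, 14, 15, 20, 20]
t=40: [314, 314, 309, 309, 314, 314, 310, 310]
t=41: [386, 386, 390, 390, 386, 386, 390, 390]
t=42: [29, 29, 26, 26, 29, 29, 26, 26]
t=43: [331, 331, 334, 334, 331, 331, 334, 334]
t=44: [431, 431, 428, 428, 431, 431, 428, 428]
t=45: [109, 109, 112, 112, 109, 109, 112, 112]
t=46: [500, 500, 497, 497, 500, 500, 497, 497]
t=47: [247, 247, 250, 250, 247, 247, 250, 250]
t=48: [263, 263, 260, 260, 263, 263, 260, 260]
t=49: [286, 286, 289, 289, 286, 286, 289, 289]
t=50: [341, 341, 338, 338, 341, 341, 338, 338]
t=51: [442, 442, 445, 445, 442, 442, 445, 445]
t=52: [140, 140, 137, 137, 140, 140, 137, 137]
t=53: [40, 40, 43, 43, 40, 40, 43, 43]
t=54: [362, 362, 359, 359, 362, 362, 359, 359]
t=55: [484, 484, 487, 487, 484, 484, 487, 487]
t=56: [224, 224, 221, 221, 224, 224, 221, 221]
t=57: [208, 208, 211, 211, 208, 208, 211, 211]
t=58: [185, 185, 182, 182, 185, 185, 182, 182]
t=59: [130, 130, 133, 133, 130, 130, 133, 133]
t=60: [29, 29, 26, 26, 29, 29, 26, 26]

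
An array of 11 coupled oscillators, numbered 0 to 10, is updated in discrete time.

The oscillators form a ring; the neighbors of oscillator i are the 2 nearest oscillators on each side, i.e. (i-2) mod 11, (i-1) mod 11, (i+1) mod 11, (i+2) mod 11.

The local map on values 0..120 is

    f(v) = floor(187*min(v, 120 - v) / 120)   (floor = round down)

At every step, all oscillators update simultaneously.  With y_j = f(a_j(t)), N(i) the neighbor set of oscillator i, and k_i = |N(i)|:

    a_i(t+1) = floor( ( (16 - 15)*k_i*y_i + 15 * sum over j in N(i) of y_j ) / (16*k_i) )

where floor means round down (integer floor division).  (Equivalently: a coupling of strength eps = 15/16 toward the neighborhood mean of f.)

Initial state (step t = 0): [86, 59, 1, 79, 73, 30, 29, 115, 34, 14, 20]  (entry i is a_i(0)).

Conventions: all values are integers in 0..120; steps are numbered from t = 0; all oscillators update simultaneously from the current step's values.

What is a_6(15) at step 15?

Simulating step by step:
t=0: [86, 59, 1, 79, 73, 30, 29, 115, 34, 14, 20]
t=1: [37, 40, 65, 53, 40, 46, 44, 38, 27, 34, 52]
t=2: [69, 75, 66, 70, 75, 67, 59, 58, 63, 59, 54]
t=3: [82, 80, 74, 76, 82, 82, 83, 88, 88, 85, 82]
t=4: [61, 64, 62, 63, 63, 58, 54, 54, 54, 54, 56]
t=5: [87, 88, 88, 88, 88, 86, 86, 85, 84, 86, 86]
t=6: [50, 50, 49, 49, 50, 51, 52, 53, 52, 53, 52]
t=7: [78, 77, 76, 77, 77, 79, 79, 80, 81, 80, 79]
t=8: [65, 65, 66, 66, 65, 64, 63, 62, 62, 62, 63]
t=9: [86, 85, 84, 85, 85, 86, 88, 88, 89, 88, 87]
t=10: [52, 53, 53, 54, 52, 51, 50, 49, 49, 49, 50]
t=11: [79, 81, 82, 81, 80, 79, 77, 76, 76, 77, 78]
t=12: [62, 61, 61, 60, 62, 64, 65, 66, 66, 66, 64]
t=13: [88, 90, 91, 89, 89, 87, 86, 84, 84, 86, 87]
t=14: [48, 48, 47, 47, 48, 51, 52, 52, 52, 52, 50]
t=15: [76, 74, 73, 74, 76, 77, 78, 80, 80, 78, 77]

Answer: a_6(15) = 78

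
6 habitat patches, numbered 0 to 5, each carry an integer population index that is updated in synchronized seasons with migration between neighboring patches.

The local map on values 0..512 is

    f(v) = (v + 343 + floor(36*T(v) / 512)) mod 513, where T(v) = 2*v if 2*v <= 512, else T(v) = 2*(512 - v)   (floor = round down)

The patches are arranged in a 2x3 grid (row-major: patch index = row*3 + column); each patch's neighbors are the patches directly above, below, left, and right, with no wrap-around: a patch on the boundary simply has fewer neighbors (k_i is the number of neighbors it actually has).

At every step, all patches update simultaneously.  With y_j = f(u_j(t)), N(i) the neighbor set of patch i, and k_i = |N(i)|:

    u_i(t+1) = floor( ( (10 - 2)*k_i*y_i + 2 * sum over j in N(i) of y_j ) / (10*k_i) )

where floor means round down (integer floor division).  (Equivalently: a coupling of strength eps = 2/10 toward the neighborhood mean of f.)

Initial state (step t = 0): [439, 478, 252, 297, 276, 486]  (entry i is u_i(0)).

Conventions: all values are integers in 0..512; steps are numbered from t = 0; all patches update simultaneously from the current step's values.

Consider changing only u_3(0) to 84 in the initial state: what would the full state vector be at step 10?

Simulating step by step:
t=0: [439, 478, 252, 84, 276, 486]
t=1: [298, 285, 156, 392, 182, 280]
t=2: [164, 130, 34, 209, 64, 118]
t=3: [69, 447, 401, 97, 401, 461]
t=4: [410, 289, 255, 429, 265, 287]
t=5: [245, 153, 125, 254, 141, 143]
t=6: [99, 76, 439, 156, 444, 503]
t=7: [407, 411, 299, 79, 277, 323]
t=8: [269, 240, 169, 385, 169, 173]
t=9: [139, 94, 30, 201, 41, 26]
t=10: [451, 444, 383, 136, 369, 374]

Answer: [451, 444, 383, 136, 369, 374]
Key observation: This trace re-runs the system from the modified initial state.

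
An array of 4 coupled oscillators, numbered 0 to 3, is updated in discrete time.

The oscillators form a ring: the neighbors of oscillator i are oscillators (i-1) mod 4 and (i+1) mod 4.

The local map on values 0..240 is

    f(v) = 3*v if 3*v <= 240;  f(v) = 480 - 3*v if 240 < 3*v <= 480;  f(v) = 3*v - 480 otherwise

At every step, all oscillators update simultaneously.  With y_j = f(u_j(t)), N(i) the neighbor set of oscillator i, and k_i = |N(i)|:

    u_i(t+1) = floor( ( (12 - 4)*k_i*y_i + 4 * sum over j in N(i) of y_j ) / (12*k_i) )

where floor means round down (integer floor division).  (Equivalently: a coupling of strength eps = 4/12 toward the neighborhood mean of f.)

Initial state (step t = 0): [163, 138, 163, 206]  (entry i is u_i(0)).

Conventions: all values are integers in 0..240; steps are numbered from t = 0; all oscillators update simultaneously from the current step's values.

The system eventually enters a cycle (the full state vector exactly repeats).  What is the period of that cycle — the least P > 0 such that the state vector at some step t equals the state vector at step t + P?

Simulating step by step:
t=0: [163, 138, 163, 206]
t=1: [40, 47, 40, 95]
t=2: [136, 134, 136, 170]
t=3: [66, 76, 66, 44]
t=4: [192, 218, 192, 154]
t=5: [96, 148, 96, 44]
t=6: [156, 88, 156, 152]
t=7: [48, 148, 48, 20]
t=8: [112, 72, 112, 88]
t=9: [168, 192, 168, 192]
t=10: [48, 72, 48, 72]
t=11: [168, 192, 168, 192]

Answer: 2
Key observation: The state at step 9, [168, 192, 168, 192], reappears at step 11 — and no state repeats earlier — so the cycle the system enters has period 2.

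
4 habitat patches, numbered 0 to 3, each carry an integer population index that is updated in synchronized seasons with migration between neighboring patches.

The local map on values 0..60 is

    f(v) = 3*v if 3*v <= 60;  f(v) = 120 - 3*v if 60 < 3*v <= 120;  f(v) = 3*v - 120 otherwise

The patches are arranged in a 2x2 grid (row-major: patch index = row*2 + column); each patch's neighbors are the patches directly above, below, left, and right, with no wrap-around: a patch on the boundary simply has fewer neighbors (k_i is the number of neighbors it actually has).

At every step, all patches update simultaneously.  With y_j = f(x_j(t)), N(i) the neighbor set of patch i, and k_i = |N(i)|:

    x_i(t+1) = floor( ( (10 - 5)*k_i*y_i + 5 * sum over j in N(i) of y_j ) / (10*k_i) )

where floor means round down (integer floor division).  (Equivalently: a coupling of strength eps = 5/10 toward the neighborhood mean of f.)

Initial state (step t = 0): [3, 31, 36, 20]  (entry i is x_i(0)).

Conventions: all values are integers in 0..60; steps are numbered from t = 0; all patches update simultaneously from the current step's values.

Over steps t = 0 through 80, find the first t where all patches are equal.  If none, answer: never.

Simulating step by step:
t=0: [3, 31, 36, 20]  (not all equal)
t=1: [14, 30, 23, 39]  (not all equal)
t=2: [41, 26, 36, 21]  (not all equal)
t=3: [15, 36, 21, 42]  (not all equal)
t=4: [39, 18, 41, 20]  (not all equal)
t=5: [15, 42, 17, 44]  (not all equal)
t=6: [36, 17, 39, 20]  (not all equal)
t=7: [19, 43, 19, 43]  (not all equal)
t=8: [45, 21, 45, 21]  (not all equal)
t=9: [25, 46, 25, 46]  (not all equal)
t=10: [38, 24, 38, 24]  (not all equal)
t=11: [16, 37, 16, 37]  (not all equal)
t=12: [38, 18, 38, 18]  (not all equal)
t=13: [18, 42, 18, 42]  (not all equal)
t=14: [42, 18, 42, 18]  (not all equal)
t=15: [18, 42, 18, 42]  (not all equal)

Answer: never
Key observation: The state at step 13 reappears at step 15 — the system is in a cycle of period 2 from step 13 on.  No step 0..15 is synchronized, and the cycle repeats forever, so no step up to 80 (or ever) has all patches equal.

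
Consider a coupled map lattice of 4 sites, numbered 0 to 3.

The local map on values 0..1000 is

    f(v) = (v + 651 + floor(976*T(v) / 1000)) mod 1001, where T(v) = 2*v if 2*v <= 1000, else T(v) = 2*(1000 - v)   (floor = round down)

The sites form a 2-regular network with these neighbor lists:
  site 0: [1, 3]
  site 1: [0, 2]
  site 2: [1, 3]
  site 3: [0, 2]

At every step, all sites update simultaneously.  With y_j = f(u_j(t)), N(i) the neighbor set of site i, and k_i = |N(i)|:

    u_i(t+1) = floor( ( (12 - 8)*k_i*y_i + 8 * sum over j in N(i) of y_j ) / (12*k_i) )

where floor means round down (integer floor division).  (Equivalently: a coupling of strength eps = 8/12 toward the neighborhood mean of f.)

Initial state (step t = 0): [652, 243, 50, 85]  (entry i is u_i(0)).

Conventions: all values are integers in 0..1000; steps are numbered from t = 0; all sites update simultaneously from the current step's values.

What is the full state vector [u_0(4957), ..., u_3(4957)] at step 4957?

Answer: [813, 813, 813, 813]
Key observation: The state at step 40, [828, 828, 828, 828], reappears at step 42: the system is in a cycle of period 2 from step 40 on.  Therefore the state at step 4957 equals the state at step 40 + ((4957 - 40) mod 2) = 41, which is [813, 813, 813, 813].

Derivation:
t=0: [652, 243, 50, 85]
t=1: [749, 715, 688, 893]
t=2: [853, 918, 873, 862]
t=3: [766, 762, 759, 780]
t=4: [869, 875, 871, 870]
t=5: [772, 771, 771, 773]
t=6: [867, 867, 867, 867]
t=7: [776, 776, 776, 776]
t=8: [863, 863, 863, 863]
t=9: [780, 780, 780, 780]
t=10: [859, 859, 859, 859]
t=11: [784, 784, 784, 784]
t=12: [855, 855, 855, 855]
t=13: [788, 788, 788, 788]
t=14: [851, 851, 851, 851]
t=15: [791, 791, 791, 791]
t=16: [848, 848, 848, 848]
t=17: [794, 794, 794, 794]
t=18: [846, 846, 846, 846]
t=19: [796, 796, 796, 796]
t=20: [844, 844, 844, 844]
t=21: [798, 798, 798, 798]
t=22: [842, 842, 842, 842]
t=23: [800, 800, 800, 800]
t=24: [840, 840, 840, 840]
t=25: [802, 802, 802, 802]
t=26: [838, 838, 838, 838]
t=27: [804, 804, 804, 804]
t=28: [836, 836, 836, 836]
t=29: [806, 806, 806, 806]
t=30: [834, 834, 834, 834]
t=31: [808, 808, 808, 808]
t=32: [832, 832, 832, 832]
t=33: [809, 809, 809, 809]
t=34: [831, 831, 831, 831]
t=35: [810, 810, 810, 810]
t=36: [830, 830, 830, 830]
t=37: [811, 811, 811, 811]
t=38: [829, 829, 829, 829]
t=39: [812, 812, 812, 812]
t=40: [828, 828, 828, 828]
t=41: [813, 813, 813, 813]
t=42: [828, 828, 828, 828]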